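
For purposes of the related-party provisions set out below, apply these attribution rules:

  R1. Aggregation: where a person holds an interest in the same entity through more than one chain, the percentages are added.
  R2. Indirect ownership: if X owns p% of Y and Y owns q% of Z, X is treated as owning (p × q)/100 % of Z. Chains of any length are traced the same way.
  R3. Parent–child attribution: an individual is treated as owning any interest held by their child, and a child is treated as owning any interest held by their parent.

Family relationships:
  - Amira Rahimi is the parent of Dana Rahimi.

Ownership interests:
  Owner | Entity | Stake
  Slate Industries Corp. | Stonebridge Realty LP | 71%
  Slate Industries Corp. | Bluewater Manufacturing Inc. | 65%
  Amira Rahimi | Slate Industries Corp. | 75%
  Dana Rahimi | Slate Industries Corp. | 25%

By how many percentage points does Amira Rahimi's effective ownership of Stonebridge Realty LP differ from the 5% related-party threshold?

By parent–child attribution (R3), Amira Rahimi is treated as also owning Dana Rahimi's interest in Slate Industries Corp, giving 75% + 25% = 100%.
Chain via Slate Industries Corp. (R2): 100% × 71% = 71% of Stonebridge Realty LP.
71% exceeds the 5% threshold by 66 percentage points.

66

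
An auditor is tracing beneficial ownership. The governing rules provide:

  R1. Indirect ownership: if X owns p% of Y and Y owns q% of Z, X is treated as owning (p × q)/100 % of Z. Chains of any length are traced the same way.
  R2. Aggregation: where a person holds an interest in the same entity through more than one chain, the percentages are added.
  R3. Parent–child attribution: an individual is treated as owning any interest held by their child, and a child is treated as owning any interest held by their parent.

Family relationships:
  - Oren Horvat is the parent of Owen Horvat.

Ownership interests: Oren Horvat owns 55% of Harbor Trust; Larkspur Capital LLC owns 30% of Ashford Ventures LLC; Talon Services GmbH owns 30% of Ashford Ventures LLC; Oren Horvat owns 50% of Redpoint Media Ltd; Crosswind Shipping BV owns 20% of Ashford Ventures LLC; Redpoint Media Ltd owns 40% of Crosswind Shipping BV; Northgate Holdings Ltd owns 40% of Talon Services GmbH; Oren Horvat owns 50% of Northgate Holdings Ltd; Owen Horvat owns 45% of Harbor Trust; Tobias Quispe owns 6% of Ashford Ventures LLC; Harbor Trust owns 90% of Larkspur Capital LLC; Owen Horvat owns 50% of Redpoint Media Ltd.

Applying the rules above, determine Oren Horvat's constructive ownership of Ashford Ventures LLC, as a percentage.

By parent–child attribution (R3), Oren Horvat is treated as also owning Owen Horvat's interest in Harbor Trust, giving 55% + 45% = 100%.
By parent–child attribution (R3), Oren Horvat is treated as also owning Owen Horvat's interest in Redpoint Media Ltd, giving 50% + 50% = 100%.
Chain via Northgate Holdings Ltd → Talon Services GmbH (R1): 50% × 40% × 30% = 6% of Ashford Ventures LLC.
Chain via Harbor Trust → Larkspur Capital LLC (R1): 100% × 90% × 30% = 27% of Ashford Ventures LLC.
Chain via Redpoint Media Ltd → Crosswind Shipping BV (R1): 100% × 40% × 20% = 8% of Ashford Ventures LLC.
Aggregating (R2): 6% + 27% + 8% = 41%.

41%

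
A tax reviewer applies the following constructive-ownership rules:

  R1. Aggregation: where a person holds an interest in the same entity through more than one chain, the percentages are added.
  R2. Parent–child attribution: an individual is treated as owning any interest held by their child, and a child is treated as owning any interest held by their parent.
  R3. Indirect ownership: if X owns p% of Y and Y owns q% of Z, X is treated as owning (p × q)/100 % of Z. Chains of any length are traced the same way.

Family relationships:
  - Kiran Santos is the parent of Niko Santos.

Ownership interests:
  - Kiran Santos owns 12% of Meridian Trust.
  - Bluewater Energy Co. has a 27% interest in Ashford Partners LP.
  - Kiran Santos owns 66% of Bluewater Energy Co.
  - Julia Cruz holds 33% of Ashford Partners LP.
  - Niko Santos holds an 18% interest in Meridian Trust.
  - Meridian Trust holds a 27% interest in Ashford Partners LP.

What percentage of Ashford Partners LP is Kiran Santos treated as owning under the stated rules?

25.92%

By parent–child attribution (R2), Kiran Santos is treated as also owning Niko Santos's interest in Meridian Trust, giving 12% + 18% = 30%.
Chain via Bluewater Energy Co. (R3): 66% × 27% = 17.82% of Ashford Partners LP.
Chain via Meridian Trust (R3): 30% × 27% = 8.1% of Ashford Partners LP.
Aggregating (R1): 17.82% + 8.1% = 25.92%.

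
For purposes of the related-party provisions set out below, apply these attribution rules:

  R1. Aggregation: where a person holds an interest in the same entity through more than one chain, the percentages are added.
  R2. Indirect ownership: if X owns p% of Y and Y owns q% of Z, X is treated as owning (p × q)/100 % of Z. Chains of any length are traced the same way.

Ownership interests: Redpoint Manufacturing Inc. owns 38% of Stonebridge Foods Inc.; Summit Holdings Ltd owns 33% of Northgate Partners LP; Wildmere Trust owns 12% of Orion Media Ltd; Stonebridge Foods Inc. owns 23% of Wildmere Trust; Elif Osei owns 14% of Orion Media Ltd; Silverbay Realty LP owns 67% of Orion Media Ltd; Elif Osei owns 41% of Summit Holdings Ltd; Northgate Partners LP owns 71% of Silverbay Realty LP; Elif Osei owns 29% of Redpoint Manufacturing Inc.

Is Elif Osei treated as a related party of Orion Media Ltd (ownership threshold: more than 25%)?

No

Chain via Redpoint Manufacturing Inc. → Stonebridge Foods Inc. → Wildmere Trust (R2): 29% × 38% × 23% × 12% = 0.304152% of Orion Media Ltd.
Chain via Summit Holdings Ltd → Northgate Partners LP → Silverbay Realty LP (R2): 41% × 33% × 71% × 67% = 6.436221% of Orion Media Ltd.
Direct interest in Orion Media Ltd: 14%.
Aggregating (R1): 0.304152% + 6.436221% + 14% = 20.740373%.
20.740373% does not exceed the 25% threshold, so Elif is not a related party to Orion Media Ltd.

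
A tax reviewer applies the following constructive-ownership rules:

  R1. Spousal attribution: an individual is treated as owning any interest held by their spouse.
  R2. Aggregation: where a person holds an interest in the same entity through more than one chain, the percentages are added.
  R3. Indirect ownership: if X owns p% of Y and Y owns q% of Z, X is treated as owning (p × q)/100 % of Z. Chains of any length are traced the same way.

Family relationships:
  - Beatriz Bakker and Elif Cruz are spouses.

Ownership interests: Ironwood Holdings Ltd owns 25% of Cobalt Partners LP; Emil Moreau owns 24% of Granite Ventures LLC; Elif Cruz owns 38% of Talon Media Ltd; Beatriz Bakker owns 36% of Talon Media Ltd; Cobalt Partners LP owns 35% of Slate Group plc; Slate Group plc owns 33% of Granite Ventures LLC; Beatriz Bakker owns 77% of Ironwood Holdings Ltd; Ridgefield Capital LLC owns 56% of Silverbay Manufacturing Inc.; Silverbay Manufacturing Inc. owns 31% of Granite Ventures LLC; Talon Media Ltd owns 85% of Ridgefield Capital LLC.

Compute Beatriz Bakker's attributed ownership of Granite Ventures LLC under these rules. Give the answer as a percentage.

By spousal attribution (R1), Beatriz Bakker is treated as also owning Elif Cruz's interest in Talon Media Ltd, giving 36% + 38% = 74%.
Chain via Ironwood Holdings Ltd → Cobalt Partners LP → Slate Group plc (R3): 77% × 25% × 35% × 33% = 2.223375% of Granite Ventures LLC.
Chain via Talon Media Ltd → Ridgefield Capital LLC → Silverbay Manufacturing Inc. (R3): 74% × 85% × 56% × 31% = 10.91944% of Granite Ventures LLC.
Aggregating (R2): 2.223375% + 10.91944% = 13.142815%.

13.142815%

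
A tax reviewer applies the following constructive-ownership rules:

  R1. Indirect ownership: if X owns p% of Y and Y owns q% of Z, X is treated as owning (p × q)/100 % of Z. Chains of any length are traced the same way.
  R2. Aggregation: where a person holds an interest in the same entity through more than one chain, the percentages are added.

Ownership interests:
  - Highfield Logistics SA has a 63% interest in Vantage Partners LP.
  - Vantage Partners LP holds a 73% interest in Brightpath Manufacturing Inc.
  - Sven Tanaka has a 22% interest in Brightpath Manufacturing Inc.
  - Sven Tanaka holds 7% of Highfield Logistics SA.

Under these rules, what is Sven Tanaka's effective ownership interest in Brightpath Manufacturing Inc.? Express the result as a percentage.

Chain via Highfield Logistics SA → Vantage Partners LP (R1): 7% × 63% × 73% = 3.2193% of Brightpath Manufacturing Inc.
Direct interest in Brightpath Manufacturing Inc: 22%.
Aggregating (R2): 3.2193% + 22% = 25.2193%.

25.2193%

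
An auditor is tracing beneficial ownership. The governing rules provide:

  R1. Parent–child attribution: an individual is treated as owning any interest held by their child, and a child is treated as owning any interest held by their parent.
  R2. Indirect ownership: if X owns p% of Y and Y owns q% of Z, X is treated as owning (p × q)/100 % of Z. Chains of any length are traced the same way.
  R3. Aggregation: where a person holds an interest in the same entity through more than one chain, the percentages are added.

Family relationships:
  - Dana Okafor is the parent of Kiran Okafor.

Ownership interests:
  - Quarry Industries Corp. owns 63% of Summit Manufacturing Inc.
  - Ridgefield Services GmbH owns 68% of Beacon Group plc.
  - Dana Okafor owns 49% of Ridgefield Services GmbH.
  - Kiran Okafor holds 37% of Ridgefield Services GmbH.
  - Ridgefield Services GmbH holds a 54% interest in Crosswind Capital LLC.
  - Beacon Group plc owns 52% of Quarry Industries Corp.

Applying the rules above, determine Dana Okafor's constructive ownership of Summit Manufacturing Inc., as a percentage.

By parent–child attribution (R1), Dana Okafor is treated as also owning Kiran Okafor's interest in Ridgefield Services GmbH, giving 49% + 37% = 86%.
Chain via Ridgefield Services GmbH → Beacon Group plc → Quarry Industries Corp. (R2): 86% × 68% × 52% × 63% = 19.158048% of Summit Manufacturing Inc.

19.158048%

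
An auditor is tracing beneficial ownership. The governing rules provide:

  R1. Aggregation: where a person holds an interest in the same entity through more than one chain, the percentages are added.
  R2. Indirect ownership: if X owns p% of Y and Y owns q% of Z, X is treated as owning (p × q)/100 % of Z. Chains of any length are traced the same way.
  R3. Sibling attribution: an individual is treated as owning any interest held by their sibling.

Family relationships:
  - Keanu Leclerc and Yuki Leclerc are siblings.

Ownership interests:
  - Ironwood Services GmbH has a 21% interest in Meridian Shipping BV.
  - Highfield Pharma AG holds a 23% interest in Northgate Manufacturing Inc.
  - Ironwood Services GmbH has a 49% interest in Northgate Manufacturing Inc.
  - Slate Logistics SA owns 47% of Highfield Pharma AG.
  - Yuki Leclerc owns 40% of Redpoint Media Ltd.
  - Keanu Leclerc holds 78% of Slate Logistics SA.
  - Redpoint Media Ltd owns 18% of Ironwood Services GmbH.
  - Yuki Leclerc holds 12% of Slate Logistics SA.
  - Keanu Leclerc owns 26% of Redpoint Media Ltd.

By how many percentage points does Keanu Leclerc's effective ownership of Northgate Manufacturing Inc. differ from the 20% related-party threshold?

4.4498

By sibling attribution (R3), Keanu Leclerc is treated as also owning Yuki Leclerc's interest in Redpoint Media Ltd, giving 26% + 40% = 66%.
By sibling attribution (R3), Keanu Leclerc is treated as also owning Yuki Leclerc's interest in Slate Logistics SA, giving 78% + 12% = 90%.
Chain via Redpoint Media Ltd → Ironwood Services GmbH (R2): 66% × 18% × 49% = 5.8212% of Northgate Manufacturing Inc.
Chain via Slate Logistics SA → Highfield Pharma AG (R2): 90% × 47% × 23% = 9.729% of Northgate Manufacturing Inc.
Aggregating (R1): 5.8212% + 9.729% = 15.5502%.
15.5502% falls short of the 20% threshold by 4.4498 percentage points.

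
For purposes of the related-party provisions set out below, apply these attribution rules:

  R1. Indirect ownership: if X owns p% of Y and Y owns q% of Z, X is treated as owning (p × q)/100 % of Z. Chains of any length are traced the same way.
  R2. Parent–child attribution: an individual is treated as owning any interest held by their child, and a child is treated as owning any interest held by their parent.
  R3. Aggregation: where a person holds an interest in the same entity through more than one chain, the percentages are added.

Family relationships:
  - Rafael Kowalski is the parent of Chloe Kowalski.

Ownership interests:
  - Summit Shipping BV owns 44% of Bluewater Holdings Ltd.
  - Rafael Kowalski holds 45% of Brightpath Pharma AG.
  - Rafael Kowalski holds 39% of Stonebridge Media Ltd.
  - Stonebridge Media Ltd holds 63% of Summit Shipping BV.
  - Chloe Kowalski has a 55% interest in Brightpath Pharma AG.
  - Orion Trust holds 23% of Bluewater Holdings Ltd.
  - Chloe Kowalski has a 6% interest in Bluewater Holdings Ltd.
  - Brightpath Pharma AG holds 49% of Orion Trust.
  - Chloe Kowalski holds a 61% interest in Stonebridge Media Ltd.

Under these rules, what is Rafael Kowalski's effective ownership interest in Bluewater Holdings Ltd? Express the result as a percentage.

44.99%

By parent–child attribution (R2), Rafael Kowalski is treated as also owning Chloe Kowalski's interest in Brightpath Pharma AG, giving 45% + 55% = 100%.
By parent–child attribution (R2), Rafael Kowalski is treated as also owning Chloe Kowalski's interest in Stonebridge Media Ltd, giving 39% + 61% = 100%.
By parent–child attribution (R2), Rafael Kowalski is treated as owning Chloe Kowalski's 6% interest in Bluewater Holdings Ltd.
Chain via Brightpath Pharma AG → Orion Trust (R1): 100% × 49% × 23% = 11.27% of Bluewater Holdings Ltd.
Chain via Stonebridge Media Ltd → Summit Shipping BV (R1): 100% × 63% × 44% = 27.72% of Bluewater Holdings Ltd.
Direct interest in Bluewater Holdings Ltd: 6%.
Aggregating (R3): 11.27% + 27.72% + 6% = 44.99%.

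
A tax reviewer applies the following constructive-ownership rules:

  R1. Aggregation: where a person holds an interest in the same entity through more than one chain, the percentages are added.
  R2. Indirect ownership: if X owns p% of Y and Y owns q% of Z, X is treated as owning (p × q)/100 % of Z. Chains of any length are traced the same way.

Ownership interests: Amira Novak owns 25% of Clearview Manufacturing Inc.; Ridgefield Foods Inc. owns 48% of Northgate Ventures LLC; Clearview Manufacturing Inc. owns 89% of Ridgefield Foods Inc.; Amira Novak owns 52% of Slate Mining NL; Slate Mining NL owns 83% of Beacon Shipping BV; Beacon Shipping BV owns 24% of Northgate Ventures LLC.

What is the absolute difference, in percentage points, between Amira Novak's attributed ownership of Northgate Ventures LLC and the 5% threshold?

16.0384

Chain via Slate Mining NL → Beacon Shipping BV (R2): 52% × 83% × 24% = 10.3584% of Northgate Ventures LLC.
Chain via Clearview Manufacturing Inc. → Ridgefield Foods Inc. (R2): 25% × 89% × 48% = 10.68% of Northgate Ventures LLC.
Aggregating (R1): 10.3584% + 10.68% = 21.0384%.
21.0384% exceeds the 5% threshold by 16.0384 percentage points.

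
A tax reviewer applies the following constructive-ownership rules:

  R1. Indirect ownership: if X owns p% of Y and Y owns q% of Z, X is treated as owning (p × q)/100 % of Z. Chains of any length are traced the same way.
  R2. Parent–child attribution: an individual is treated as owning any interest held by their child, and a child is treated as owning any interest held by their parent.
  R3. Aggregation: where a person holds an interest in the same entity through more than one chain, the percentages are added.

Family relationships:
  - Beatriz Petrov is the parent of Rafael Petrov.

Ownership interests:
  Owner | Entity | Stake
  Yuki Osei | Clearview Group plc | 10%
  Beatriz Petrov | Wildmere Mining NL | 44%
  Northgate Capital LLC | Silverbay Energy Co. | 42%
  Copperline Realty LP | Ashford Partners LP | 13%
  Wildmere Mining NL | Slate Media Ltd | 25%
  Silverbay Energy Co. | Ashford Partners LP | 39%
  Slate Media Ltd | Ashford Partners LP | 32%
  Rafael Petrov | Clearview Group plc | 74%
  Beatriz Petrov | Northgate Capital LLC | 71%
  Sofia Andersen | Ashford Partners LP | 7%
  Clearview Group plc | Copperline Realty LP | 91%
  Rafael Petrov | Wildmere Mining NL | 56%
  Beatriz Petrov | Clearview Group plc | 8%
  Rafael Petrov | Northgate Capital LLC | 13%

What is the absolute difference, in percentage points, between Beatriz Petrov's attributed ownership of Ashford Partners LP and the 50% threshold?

By parent–child attribution (R2), Beatriz Petrov is treated as also owning Rafael Petrov's interest in Northgate Capital LLC, giving 71% + 13% = 84%.
By parent–child attribution (R2), Beatriz Petrov is treated as also owning Rafael Petrov's interest in Wildmere Mining NL, giving 44% + 56% = 100%.
By parent–child attribution (R2), Beatriz Petrov is treated as also owning Rafael Petrov's interest in Clearview Group plc, giving 8% + 74% = 82%.
Chain via Northgate Capital LLC → Silverbay Energy Co. (R1): 84% × 42% × 39% = 13.7592% of Ashford Partners LP.
Chain via Wildmere Mining NL → Slate Media Ltd (R1): 100% × 25% × 32% = 8% of Ashford Partners LP.
Chain via Clearview Group plc → Copperline Realty LP (R1): 82% × 91% × 13% = 9.7006% of Ashford Partners LP.
Aggregating (R3): 13.7592% + 8% + 9.7006% = 31.4598%.
31.4598% falls short of the 50% threshold by 18.5402 percentage points.

18.5402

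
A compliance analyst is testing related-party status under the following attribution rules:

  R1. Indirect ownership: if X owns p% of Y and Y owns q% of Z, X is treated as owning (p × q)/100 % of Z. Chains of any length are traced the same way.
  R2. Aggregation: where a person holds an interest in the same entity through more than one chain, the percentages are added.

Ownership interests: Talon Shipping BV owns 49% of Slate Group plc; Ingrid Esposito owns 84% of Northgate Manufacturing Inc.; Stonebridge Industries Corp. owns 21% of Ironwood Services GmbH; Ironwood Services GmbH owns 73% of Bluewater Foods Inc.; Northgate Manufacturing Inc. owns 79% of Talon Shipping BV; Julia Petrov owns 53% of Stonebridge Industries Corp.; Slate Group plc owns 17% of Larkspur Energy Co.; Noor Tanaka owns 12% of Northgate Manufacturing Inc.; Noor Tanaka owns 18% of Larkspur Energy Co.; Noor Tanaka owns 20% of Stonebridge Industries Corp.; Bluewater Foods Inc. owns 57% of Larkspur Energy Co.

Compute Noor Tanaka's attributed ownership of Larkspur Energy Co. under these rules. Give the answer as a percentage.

20.537304%

Chain via Stonebridge Industries Corp. → Ironwood Services GmbH → Bluewater Foods Inc. (R1): 20% × 21% × 73% × 57% = 1.74762% of Larkspur Energy Co.
Chain via Northgate Manufacturing Inc. → Talon Shipping BV → Slate Group plc (R1): 12% × 79% × 49% × 17% = 0.789684% of Larkspur Energy Co.
Direct interest in Larkspur Energy Co: 18%.
Aggregating (R2): 1.74762% + 0.789684% + 18% = 20.537304%.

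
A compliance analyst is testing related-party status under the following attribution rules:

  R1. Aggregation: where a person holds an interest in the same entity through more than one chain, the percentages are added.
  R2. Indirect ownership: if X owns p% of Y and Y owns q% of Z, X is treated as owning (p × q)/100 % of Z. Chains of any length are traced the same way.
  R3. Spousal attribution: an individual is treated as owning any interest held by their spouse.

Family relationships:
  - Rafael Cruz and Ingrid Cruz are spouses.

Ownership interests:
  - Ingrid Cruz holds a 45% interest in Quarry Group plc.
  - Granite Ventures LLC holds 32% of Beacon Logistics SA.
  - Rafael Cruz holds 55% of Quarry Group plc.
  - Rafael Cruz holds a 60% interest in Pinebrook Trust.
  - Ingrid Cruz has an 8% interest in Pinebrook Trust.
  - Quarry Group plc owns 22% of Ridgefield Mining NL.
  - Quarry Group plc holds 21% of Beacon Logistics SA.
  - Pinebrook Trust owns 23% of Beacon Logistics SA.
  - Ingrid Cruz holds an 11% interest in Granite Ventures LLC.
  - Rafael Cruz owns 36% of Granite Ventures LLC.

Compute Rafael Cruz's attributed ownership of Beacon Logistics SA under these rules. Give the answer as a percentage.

51.68%

By spousal attribution (R3), Rafael Cruz is treated as also owning Ingrid Cruz's interest in Granite Ventures LLC, giving 36% + 11% = 47%.
By spousal attribution (R3), Rafael Cruz is treated as also owning Ingrid Cruz's interest in Quarry Group plc, giving 55% + 45% = 100%.
By spousal attribution (R3), Rafael Cruz is treated as also owning Ingrid Cruz's interest in Pinebrook Trust, giving 60% + 8% = 68%.
Chain via Granite Ventures LLC (R2): 47% × 32% = 15.04% of Beacon Logistics SA.
Chain via Quarry Group plc (R2): 100% × 21% = 21% of Beacon Logistics SA.
Chain via Pinebrook Trust (R2): 68% × 23% = 15.64% of Beacon Logistics SA.
Aggregating (R1): 15.04% + 21% + 15.64% = 51.68%.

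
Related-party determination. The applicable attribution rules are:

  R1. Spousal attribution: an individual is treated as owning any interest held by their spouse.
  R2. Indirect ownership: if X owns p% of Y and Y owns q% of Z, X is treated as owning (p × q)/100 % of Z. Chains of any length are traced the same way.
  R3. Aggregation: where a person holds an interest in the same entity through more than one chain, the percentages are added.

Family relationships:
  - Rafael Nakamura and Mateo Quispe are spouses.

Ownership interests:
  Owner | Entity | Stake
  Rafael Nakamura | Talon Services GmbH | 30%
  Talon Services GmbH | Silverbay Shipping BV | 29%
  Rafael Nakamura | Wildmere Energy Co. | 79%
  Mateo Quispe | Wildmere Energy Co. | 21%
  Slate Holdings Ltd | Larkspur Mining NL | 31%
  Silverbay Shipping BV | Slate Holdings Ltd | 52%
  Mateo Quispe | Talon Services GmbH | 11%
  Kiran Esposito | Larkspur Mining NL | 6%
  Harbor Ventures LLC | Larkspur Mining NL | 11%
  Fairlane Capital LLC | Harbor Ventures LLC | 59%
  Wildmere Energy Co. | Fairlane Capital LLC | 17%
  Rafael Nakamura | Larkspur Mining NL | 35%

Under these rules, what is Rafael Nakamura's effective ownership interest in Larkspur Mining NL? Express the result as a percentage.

By spousal attribution (R1), Rafael Nakamura is treated as also owning Mateo Quispe's interest in Talon Services GmbH, giving 30% + 11% = 41%.
By spousal attribution (R1), Rafael Nakamura is treated as also owning Mateo Quispe's interest in Wildmere Energy Co, giving 79% + 21% = 100%.
Chain via Talon Services GmbH → Silverbay Shipping BV → Slate Holdings Ltd (R2): 41% × 29% × 52% × 31% = 1.916668% of Larkspur Mining NL.
Chain via Wildmere Energy Co. → Fairlane Capital LLC → Harbor Ventures LLC (R2): 100% × 17% × 59% × 11% = 1.1033% of Larkspur Mining NL.
Direct interest in Larkspur Mining NL: 35%.
Aggregating (R3): 1.916668% + 1.1033% + 35% = 38.019968%.

38.019968%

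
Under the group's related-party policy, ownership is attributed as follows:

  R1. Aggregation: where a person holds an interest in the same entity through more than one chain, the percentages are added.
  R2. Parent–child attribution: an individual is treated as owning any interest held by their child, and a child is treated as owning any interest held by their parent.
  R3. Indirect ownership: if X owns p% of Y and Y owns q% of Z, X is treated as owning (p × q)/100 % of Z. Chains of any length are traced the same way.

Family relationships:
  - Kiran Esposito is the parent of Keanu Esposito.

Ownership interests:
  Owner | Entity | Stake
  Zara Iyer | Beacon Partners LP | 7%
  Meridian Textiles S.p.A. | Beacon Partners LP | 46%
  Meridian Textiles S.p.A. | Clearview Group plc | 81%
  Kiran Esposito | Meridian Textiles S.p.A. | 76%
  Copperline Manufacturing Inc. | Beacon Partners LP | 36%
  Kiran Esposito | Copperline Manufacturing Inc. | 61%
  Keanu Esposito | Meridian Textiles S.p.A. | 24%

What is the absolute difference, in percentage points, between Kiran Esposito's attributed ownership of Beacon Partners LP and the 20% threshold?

47.96

By parent–child attribution (R2), Kiran Esposito is treated as also owning Keanu Esposito's interest in Meridian Textiles S.p.A, giving 76% + 24% = 100%.
Chain via Copperline Manufacturing Inc. (R3): 61% × 36% = 21.96% of Beacon Partners LP.
Chain via Meridian Textiles S.p.A. (R3): 100% × 46% = 46% of Beacon Partners LP.
Aggregating (R1): 21.96% + 46% = 67.96%.
67.96% exceeds the 20% threshold by 47.96 percentage points.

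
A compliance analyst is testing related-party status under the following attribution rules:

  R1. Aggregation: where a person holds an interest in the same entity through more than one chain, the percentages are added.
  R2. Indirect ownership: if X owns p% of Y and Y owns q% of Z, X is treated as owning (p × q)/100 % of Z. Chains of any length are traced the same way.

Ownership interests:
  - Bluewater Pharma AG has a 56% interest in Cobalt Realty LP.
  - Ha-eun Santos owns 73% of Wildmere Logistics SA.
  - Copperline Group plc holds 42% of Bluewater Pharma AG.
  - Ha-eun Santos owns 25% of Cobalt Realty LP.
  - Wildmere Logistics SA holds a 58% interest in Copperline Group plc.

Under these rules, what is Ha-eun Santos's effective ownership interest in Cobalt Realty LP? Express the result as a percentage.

34.958368%

Chain via Wildmere Logistics SA → Copperline Group plc → Bluewater Pharma AG (R2): 73% × 58% × 42% × 56% = 9.958368% of Cobalt Realty LP.
Direct interest in Cobalt Realty LP: 25%.
Aggregating (R1): 9.958368% + 25% = 34.958368%.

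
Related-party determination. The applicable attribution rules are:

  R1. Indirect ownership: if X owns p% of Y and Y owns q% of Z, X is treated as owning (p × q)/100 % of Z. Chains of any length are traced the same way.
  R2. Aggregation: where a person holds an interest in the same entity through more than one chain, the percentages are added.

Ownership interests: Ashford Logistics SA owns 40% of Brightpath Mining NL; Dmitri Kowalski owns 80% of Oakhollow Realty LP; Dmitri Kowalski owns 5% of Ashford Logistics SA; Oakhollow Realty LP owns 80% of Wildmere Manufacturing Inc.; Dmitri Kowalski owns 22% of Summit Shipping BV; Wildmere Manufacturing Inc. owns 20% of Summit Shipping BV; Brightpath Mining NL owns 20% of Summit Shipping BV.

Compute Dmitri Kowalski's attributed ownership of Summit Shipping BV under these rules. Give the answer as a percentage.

Chain via Ashford Logistics SA → Brightpath Mining NL (R1): 5% × 40% × 20% = 0.4% of Summit Shipping BV.
Chain via Oakhollow Realty LP → Wildmere Manufacturing Inc. (R1): 80% × 80% × 20% = 12.8% of Summit Shipping BV.
Direct interest in Summit Shipping BV: 22%.
Aggregating (R2): 0.4% + 12.8% + 22% = 35.2%.

35.2%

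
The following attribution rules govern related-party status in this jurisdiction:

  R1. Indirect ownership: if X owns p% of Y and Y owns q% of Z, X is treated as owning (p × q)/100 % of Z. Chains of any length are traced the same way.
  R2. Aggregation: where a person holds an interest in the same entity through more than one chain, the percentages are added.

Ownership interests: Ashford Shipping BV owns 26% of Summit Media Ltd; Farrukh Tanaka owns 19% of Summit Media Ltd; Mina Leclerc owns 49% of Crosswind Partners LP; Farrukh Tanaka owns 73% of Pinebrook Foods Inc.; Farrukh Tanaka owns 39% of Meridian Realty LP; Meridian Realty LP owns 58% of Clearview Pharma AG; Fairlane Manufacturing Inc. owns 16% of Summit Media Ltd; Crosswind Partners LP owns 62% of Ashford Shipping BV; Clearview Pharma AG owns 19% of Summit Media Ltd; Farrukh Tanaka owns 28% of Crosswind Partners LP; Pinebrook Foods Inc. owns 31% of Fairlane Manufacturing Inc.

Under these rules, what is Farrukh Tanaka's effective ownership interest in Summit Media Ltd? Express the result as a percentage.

Chain via Crosswind Partners LP → Ashford Shipping BV (R1): 28% × 62% × 26% = 4.5136% of Summit Media Ltd.
Chain via Meridian Realty LP → Clearview Pharma AG (R1): 39% × 58% × 19% = 4.2978% of Summit Media Ltd.
Chain via Pinebrook Foods Inc. → Fairlane Manufacturing Inc. (R1): 73% × 31% × 16% = 3.6208% of Summit Media Ltd.
Direct interest in Summit Media Ltd: 19%.
Aggregating (R2): 4.5136% + 4.2978% + 3.6208% + 19% = 31.4322%.

31.4322%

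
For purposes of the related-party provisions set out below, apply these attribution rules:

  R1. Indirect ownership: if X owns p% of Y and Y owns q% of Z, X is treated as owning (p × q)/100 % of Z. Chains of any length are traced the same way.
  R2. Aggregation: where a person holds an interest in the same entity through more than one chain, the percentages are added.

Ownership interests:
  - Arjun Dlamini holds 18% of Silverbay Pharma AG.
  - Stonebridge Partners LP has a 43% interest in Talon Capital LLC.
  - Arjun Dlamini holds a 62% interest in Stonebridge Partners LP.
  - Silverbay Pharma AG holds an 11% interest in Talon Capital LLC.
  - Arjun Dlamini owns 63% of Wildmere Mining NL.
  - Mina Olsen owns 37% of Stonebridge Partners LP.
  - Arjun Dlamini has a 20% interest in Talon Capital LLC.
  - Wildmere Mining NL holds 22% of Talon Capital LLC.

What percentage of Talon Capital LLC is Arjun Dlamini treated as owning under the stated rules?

62.5%

Chain via Silverbay Pharma AG (R1): 18% × 11% = 1.98% of Talon Capital LLC.
Chain via Stonebridge Partners LP (R1): 62% × 43% = 26.66% of Talon Capital LLC.
Chain via Wildmere Mining NL (R1): 63% × 22% = 13.86% of Talon Capital LLC.
Direct interest in Talon Capital LLC: 20%.
Aggregating (R2): 1.98% + 26.66% + 13.86% + 20% = 62.5%.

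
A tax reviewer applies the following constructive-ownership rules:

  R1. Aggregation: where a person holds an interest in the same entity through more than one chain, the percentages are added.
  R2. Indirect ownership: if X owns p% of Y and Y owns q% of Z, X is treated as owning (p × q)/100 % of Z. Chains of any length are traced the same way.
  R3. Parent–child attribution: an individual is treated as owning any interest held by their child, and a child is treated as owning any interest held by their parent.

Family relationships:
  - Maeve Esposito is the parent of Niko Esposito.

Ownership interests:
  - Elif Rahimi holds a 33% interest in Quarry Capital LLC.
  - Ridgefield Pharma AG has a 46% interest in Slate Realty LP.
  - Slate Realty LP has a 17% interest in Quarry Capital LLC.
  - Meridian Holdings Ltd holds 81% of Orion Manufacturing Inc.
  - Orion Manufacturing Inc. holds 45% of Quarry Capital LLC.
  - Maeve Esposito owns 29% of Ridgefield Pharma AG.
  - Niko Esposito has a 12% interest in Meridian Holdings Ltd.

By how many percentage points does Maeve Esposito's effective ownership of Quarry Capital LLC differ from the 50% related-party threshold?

By parent–child attribution (R3), Maeve Esposito is treated as owning Niko Esposito's 12% interest in Meridian Holdings Ltd.
Chain via Ridgefield Pharma AG → Slate Realty LP (R2): 29% × 46% × 17% = 2.2678% of Quarry Capital LLC.
Chain via Meridian Holdings Ltd → Orion Manufacturing Inc. (R2): 12% × 81% × 45% = 4.374% of Quarry Capital LLC.
Aggregating (R1): 2.2678% + 4.374% = 6.6418%.
6.6418% falls short of the 50% threshold by 43.3582 percentage points.

43.3582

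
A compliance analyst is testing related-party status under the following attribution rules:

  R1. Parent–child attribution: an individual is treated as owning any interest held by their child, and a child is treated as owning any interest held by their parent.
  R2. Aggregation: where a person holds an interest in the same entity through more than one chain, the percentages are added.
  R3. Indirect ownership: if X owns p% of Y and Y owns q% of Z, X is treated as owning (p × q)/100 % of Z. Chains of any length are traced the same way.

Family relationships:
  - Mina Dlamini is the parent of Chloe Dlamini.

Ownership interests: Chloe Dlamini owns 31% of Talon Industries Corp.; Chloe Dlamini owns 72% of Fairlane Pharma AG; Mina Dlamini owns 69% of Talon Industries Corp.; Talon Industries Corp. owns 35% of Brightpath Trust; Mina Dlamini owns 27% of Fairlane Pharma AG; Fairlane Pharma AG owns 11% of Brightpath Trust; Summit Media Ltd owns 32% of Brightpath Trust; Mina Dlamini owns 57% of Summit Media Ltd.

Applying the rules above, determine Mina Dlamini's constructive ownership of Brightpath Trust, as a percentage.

64.13%

By parent–child attribution (R1), Mina Dlamini is treated as also owning Chloe Dlamini's interest in Fairlane Pharma AG, giving 27% + 72% = 99%.
By parent–child attribution (R1), Mina Dlamini is treated as also owning Chloe Dlamini's interest in Talon Industries Corp, giving 69% + 31% = 100%.
Chain via Fairlane Pharma AG (R3): 99% × 11% = 10.89% of Brightpath Trust.
Chain via Talon Industries Corp. (R3): 100% × 35% = 35% of Brightpath Trust.
Chain via Summit Media Ltd (R3): 57% × 32% = 18.24% of Brightpath Trust.
Aggregating (R2): 10.89% + 35% + 18.24% = 64.13%.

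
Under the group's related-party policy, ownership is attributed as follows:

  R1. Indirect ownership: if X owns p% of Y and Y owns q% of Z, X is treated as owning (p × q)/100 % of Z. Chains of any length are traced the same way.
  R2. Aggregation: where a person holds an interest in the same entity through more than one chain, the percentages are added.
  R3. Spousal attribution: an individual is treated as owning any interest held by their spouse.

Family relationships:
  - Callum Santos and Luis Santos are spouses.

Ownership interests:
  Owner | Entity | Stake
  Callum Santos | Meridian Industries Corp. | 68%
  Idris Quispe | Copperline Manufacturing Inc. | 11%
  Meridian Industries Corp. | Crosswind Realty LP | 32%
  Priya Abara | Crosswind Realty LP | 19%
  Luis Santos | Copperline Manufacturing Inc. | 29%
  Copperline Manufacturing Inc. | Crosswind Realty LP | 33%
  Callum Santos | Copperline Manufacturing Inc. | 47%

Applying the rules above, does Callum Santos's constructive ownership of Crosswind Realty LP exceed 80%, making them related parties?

No

By spousal attribution (R3), Callum Santos is treated as also owning Luis Santos's interest in Copperline Manufacturing Inc, giving 47% + 29% = 76%.
Chain via Copperline Manufacturing Inc. (R1): 76% × 33% = 25.08% of Crosswind Realty LP.
Chain via Meridian Industries Corp. (R1): 68% × 32% = 21.76% of Crosswind Realty LP.
Aggregating (R2): 25.08% + 21.76% = 46.84%.
46.84% does not exceed the 80% threshold, so Callum is not a related party to Crosswind Realty LP.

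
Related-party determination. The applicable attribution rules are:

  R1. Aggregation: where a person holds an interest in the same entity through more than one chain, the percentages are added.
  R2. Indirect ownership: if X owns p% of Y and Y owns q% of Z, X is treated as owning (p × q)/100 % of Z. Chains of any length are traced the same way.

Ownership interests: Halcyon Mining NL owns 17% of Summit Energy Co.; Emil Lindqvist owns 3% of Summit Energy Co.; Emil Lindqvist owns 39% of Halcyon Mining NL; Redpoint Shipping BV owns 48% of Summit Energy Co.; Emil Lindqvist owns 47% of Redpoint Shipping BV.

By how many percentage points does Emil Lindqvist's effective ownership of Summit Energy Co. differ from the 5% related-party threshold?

27.19

Chain via Halcyon Mining NL (R2): 39% × 17% = 6.63% of Summit Energy Co.
Chain via Redpoint Shipping BV (R2): 47% × 48% = 22.56% of Summit Energy Co.
Direct interest in Summit Energy Co: 3%.
Aggregating (R1): 6.63% + 22.56% + 3% = 32.19%.
32.19% exceeds the 5% threshold by 27.19 percentage points.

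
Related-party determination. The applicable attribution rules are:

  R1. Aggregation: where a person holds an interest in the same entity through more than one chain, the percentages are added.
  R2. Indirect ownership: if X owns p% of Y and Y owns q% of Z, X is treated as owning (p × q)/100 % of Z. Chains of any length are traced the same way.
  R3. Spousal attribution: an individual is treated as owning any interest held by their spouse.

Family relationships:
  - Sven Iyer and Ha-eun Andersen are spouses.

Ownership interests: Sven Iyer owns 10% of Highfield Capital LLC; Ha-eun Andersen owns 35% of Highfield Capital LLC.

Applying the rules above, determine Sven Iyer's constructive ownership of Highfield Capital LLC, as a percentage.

By spousal attribution (R3), Sven Iyer is treated as also owning Ha-eun Andersen's interest in Highfield Capital LLC, giving 10% + 35% = 45%.
Direct interest in Highfield Capital LLC: 45%.

45%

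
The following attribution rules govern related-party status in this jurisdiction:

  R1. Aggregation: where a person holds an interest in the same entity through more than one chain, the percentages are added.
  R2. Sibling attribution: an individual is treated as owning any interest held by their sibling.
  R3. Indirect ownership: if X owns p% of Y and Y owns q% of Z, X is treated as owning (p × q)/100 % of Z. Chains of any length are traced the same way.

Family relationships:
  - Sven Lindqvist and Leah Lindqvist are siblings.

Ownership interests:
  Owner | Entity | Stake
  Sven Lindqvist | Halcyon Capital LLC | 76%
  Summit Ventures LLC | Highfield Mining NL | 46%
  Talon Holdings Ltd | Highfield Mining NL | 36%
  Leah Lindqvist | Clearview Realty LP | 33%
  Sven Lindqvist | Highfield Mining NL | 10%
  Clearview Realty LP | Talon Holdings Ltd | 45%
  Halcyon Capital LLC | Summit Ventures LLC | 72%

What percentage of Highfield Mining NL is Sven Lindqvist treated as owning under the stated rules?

40.5172%

By sibling attribution (R2), Sven Lindqvist is treated as owning Leah Lindqvist's 33% interest in Clearview Realty LP.
Chain via Halcyon Capital LLC → Summit Ventures LLC (R3): 76% × 72% × 46% = 25.1712% of Highfield Mining NL.
Direct interest in Highfield Mining NL: 10%.
Chain via Clearview Realty LP → Talon Holdings Ltd (R3): 33% × 45% × 36% = 5.346% of Highfield Mining NL.
Aggregating (R1): 25.1712% + 10% + 5.346% = 40.5172%.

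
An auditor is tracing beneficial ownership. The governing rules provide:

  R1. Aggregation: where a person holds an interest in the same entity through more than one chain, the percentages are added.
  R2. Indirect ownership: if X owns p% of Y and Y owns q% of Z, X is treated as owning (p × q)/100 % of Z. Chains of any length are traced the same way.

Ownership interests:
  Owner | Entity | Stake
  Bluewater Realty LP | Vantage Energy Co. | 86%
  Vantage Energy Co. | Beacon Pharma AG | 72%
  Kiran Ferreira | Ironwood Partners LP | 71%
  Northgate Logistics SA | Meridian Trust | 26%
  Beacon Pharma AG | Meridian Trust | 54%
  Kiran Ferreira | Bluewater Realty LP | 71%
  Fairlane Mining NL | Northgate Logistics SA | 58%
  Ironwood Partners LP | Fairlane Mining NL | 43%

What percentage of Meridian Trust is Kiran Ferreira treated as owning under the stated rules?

Chain via Ironwood Partners LP → Fairlane Mining NL → Northgate Logistics SA (R2): 71% × 43% × 58% × 26% = 4.603924% of Meridian Trust.
Chain via Bluewater Realty LP → Vantage Energy Co. → Beacon Pharma AG (R2): 71% × 86% × 72% × 54% = 23.740128% of Meridian Trust.
Aggregating (R1): 4.603924% + 23.740128% = 28.344052%.

28.344052%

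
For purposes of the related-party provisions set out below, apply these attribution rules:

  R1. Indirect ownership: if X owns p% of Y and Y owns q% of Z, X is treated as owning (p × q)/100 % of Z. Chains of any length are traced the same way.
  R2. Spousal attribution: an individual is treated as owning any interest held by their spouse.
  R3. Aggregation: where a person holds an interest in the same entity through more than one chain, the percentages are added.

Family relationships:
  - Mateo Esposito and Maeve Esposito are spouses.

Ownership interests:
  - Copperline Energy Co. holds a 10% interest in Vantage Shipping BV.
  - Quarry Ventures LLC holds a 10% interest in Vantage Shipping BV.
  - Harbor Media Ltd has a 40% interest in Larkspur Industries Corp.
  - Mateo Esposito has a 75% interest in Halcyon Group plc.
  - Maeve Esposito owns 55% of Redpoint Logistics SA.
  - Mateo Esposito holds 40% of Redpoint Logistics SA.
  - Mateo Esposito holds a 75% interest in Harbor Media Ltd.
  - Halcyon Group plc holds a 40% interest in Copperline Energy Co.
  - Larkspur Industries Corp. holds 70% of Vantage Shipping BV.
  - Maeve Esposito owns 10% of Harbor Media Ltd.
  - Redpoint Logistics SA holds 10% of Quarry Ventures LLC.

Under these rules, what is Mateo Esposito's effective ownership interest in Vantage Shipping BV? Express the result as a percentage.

By spousal attribution (R2), Mateo Esposito is treated as also owning Maeve Esposito's interest in Harbor Media Ltd, giving 75% + 10% = 85%.
By spousal attribution (R2), Mateo Esposito is treated as also owning Maeve Esposito's interest in Redpoint Logistics SA, giving 40% + 55% = 95%.
Chain via Halcyon Group plc → Copperline Energy Co. (R1): 75% × 40% × 10% = 3% of Vantage Shipping BV.
Chain via Harbor Media Ltd → Larkspur Industries Corp. (R1): 85% × 40% × 70% = 23.8% of Vantage Shipping BV.
Chain via Redpoint Logistics SA → Quarry Ventures LLC (R1): 95% × 10% × 10% = 0.95% of Vantage Shipping BV.
Aggregating (R3): 3% + 23.8% + 0.95% = 27.75%.

27.75%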